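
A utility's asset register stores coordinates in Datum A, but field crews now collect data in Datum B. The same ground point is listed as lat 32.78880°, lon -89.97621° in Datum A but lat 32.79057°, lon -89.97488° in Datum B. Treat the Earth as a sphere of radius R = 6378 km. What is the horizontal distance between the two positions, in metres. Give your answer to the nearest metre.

233 m

Δφ = 32.79057° − 32.78880° = +0.00177°; Δλ = -89.97488° − -89.97621° = +0.00133°.
1° along a meridian = πR/180 = 111317 m.
ΔN = Δφ × 111317 = 197.0 m; ΔE = Δλ × 111317 × cos(32.78880°) = +0.00133 × 111317 × 0.840672 = 124.5 m.
Distance = √(ΔE² + ΔN²) = √(124.5² + 197.0²) = 233.1 m.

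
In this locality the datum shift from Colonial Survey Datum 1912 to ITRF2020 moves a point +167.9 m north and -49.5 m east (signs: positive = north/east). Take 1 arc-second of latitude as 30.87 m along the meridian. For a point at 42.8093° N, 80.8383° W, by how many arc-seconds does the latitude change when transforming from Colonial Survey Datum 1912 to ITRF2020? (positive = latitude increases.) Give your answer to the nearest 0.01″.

1″ of latitude = 30.87 m, so Δφ = 167.9 / 30.87 = 5.439″.

Δφ = 5.44″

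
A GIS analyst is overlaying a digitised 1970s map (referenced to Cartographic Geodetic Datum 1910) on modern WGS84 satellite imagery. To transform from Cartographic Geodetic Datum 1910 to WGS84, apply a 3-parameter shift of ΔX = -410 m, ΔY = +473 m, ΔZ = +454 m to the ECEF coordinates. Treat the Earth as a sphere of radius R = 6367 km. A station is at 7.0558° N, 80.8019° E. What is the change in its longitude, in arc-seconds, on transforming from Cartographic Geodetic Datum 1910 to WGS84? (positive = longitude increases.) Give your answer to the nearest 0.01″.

Δλ = 15.68″

sin φ = 0.122836, cos φ = 0.992427, sin λ = 0.987142, cos λ = 0.159848.
East component: ΔE = −sin λ·ΔX + cos λ·ΔY = −(0.987142)(-410) + (0.159848)(473) = 480.34 m.
1° of latitude spans πR/180 = 111125 m; at latitude φ, 1° of longitude spans that × cos φ = 110283.6 m, so Δλ = 480.34 / 110283.6 × 3600 = 15.680″.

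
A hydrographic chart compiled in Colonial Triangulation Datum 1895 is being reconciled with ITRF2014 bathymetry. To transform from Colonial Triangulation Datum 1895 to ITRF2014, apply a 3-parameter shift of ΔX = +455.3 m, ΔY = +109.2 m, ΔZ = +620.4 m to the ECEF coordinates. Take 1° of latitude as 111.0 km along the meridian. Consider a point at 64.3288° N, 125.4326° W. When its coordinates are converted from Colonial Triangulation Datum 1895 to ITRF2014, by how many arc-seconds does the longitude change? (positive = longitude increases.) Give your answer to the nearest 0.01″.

sin φ = 0.901295, cos φ = 0.433206, sin λ = -0.814798, cos λ = -0.579745.
East component: ΔE = −sin λ·ΔX + cos λ·ΔY = −(-0.814798)(455.3) + (-0.579745)(109.2) = 307.67 m.
1° of latitude spans 111000 m; at latitude φ, 1° of longitude spans that × cos φ = 48085.9 m, so Δλ = 307.67 / 48085.9 × 3600 = 23.034″.

Δλ = 23.03″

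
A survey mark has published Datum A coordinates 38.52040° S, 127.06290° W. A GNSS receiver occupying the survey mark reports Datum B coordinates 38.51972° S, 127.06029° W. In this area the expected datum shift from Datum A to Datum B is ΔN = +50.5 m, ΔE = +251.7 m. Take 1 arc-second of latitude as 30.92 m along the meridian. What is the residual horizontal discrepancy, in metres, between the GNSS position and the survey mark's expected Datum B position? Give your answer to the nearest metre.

35 m

Observed coordinate differences: Δφ = +0.00068°, Δλ = +0.00261°.
Converting to metres (1° lat = 111312 m, cos φ = 0.782386): observed ΔN = 75.7 m, observed ΔE = 227.3 m.
Subtracting the expected shift leaves a residual of 75.7 − (50.5) = 25.2 m north and 227.3 − (251.7) = -24.4 m east.
Residual distance = √(25.2² + (-24.4)²) = 35.1 m.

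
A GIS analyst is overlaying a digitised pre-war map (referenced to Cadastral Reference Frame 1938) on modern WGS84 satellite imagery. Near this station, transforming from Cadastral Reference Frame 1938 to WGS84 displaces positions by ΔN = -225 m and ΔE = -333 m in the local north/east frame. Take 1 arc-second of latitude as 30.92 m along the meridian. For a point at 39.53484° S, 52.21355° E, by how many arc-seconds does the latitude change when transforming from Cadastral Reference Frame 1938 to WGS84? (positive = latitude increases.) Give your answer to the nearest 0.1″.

Δφ = -7.3″

1″ of latitude = 30.92 m, so Δφ = -225.0 / 30.92 = -7.277″.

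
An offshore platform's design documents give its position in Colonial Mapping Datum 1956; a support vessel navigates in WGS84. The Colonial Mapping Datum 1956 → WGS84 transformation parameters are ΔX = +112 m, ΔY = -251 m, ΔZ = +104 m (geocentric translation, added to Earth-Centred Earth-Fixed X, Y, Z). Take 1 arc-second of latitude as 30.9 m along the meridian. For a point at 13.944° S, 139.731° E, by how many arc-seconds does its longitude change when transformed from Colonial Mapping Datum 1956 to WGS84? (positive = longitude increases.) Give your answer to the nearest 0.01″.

Δλ = 3.97″

sin φ = -0.240973, cos φ = 0.970532, sin λ = 0.646377, cos λ = -0.763018.
East component: ΔE = −sin λ·ΔX + cos λ·ΔY = −(0.646377)(112) + (-0.763018)(-251) = 119.12 m.
1° of latitude spans 3600 × 30.90 = 111240 m; at latitude φ, 1° of longitude spans that × cos φ = 107961.9 m, so Δλ = 119.12 / 107961.9 × 3600 = 3.972″.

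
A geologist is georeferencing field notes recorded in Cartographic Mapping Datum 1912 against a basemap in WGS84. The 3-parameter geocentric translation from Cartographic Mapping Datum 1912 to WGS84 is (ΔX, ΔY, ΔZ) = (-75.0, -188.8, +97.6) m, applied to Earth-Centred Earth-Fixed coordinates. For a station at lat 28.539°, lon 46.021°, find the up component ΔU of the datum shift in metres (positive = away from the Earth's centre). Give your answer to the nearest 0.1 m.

ΔU = -118.5 m

At φ = 28.539°, λ = 46.021°: sin φ = 0.477757, cos φ = 0.878492, sin λ = 0.719594, cos λ = 0.694395.
ΔU = cos φ cos λ·ΔX + cos φ sin λ·ΔY + sin φ·ΔZ = (0.878492)(0.694395)(-75.0) + (0.878492)(0.719594)(-188.8) + (0.477757)(97.6) = -118.47 m.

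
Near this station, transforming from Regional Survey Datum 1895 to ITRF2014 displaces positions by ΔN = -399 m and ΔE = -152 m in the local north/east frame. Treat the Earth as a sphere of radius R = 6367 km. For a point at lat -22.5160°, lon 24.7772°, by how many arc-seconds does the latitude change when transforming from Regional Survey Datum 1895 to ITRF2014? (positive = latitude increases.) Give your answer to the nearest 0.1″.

Δφ = -12.9″

On a sphere of radius R, 1 rad of latitude = R, so Δφ = ΔN / R = -399.0 / 6367000 = -6.2667e-05 rad = -12.926″.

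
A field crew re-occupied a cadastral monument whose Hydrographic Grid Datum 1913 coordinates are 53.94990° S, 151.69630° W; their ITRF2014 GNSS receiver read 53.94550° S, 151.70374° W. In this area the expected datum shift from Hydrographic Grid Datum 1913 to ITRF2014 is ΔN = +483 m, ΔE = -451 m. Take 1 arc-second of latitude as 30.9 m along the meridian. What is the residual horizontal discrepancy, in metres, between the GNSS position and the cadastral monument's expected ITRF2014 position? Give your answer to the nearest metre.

Observed coordinate differences: Δφ = +0.00440°, Δλ = -0.00744°.
Converting to metres (1° lat = 111240 m, cos φ = 0.588492): observed ΔN = 489.5 m, observed ΔE = -487.1 m.
Subtracting the expected shift leaves a residual of 489.5 − (483) = 6.5 m north and -487.1 − (-451) = -36.1 m east.
Residual distance = √(6.5² + (-36.1)²) = 36.6 m.

37 m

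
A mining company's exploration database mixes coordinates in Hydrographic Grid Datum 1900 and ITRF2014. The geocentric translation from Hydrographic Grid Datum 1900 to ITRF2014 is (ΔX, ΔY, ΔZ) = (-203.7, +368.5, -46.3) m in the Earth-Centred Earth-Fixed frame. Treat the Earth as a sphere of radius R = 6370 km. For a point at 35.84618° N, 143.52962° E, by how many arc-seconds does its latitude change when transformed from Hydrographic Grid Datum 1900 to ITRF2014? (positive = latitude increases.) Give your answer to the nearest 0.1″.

Δφ = -8.5″

sin φ = 0.585611, cos φ = 0.810592, sin λ = 0.594407, cos λ = -0.804164.
North component: ΔN = −sin φ cos λ·ΔX − sin φ sin λ·ΔY + cos φ·ΔZ = −(0.585611)(-0.804164)(-203.7) − (0.585611)(0.594407)(368.5) + (0.810592)(-46.3) = -261.73 m.
1° of latitude spans πR/180 = 111177 m, so Δφ = -261.73 / 111177 × 3600 = -8.475″.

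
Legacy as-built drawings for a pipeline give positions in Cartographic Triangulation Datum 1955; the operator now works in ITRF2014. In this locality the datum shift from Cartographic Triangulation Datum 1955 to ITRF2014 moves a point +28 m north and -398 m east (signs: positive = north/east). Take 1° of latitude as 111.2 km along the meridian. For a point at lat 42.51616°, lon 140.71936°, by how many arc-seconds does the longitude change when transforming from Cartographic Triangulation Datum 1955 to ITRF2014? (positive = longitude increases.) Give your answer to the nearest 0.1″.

At latitude 42.51616°, cos φ = 0.737087.
1° of longitude at this latitude = 111.2 × cos φ = 81.96 km, so Δλ = -398.0 / 81964.0 = -0.0048558° = -17.481″.

Δλ = -17.5″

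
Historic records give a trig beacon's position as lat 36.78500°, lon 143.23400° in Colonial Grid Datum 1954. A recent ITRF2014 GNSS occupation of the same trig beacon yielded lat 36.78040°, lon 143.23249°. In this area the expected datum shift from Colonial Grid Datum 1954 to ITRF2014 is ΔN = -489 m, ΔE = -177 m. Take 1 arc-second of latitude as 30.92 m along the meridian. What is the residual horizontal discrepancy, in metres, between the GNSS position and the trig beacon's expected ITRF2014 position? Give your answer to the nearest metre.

48 m

Observed coordinate differences: Δφ = -0.00460°, Δλ = -0.00151°.
Converting to metres (1° lat = 111312 m, cos φ = 0.800888): observed ΔN = -512.0 m, observed ΔE = -134.6 m.
Subtracting the expected shift leaves a residual of -512.0 − (-489) = -23.0 m north and -134.6 − (-177) = 42.4 m east.
Residual distance = √((-23.0)² + 42.4²) = 48.2 m.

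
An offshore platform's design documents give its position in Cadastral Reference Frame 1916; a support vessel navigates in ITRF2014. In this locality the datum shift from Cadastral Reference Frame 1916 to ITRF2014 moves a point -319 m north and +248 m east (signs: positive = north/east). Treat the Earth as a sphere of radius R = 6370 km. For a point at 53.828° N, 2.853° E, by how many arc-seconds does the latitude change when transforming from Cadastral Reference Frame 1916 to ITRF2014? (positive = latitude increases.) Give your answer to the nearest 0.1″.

Δφ = -10.3″

On a sphere of radius R, 1 rad of latitude = R, so Δφ = ΔN / R = -319.0 / 6370000 = -5.0078e-05 rad = -10.329″.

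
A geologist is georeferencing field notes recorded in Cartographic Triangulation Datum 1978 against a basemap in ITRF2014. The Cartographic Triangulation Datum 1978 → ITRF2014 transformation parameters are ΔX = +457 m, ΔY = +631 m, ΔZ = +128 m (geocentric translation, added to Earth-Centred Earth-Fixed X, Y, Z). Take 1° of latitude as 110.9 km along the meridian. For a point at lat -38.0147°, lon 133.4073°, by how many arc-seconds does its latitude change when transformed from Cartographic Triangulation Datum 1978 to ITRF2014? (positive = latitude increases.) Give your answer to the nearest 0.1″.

Δφ = 6.2″

sin φ = -0.615864, cos φ = 0.787853, sin λ = 0.726487, cos λ = -0.687180.
North component: ΔN = −sin φ cos λ·ΔX − sin φ sin λ·ΔY + cos φ·ΔZ = −(-0.615864)(-0.687180)(457) − (-0.615864)(0.726487)(631) + (0.787853)(128) = 189.76 m.
1° of latitude spans 110900 m, so Δφ = 189.76 / 110900 × 3600 = 6.160″.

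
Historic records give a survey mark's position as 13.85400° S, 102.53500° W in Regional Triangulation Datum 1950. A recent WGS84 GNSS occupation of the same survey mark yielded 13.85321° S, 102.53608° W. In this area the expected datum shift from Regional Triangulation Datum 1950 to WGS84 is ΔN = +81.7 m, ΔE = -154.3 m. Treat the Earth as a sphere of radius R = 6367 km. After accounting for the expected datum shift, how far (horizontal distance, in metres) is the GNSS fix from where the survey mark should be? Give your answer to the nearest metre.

Observed coordinate differences: Δφ = +0.00079°, Δλ = -0.00108°.
Converting to metres (1° lat = 111125 m, cos φ = 0.970909): observed ΔN = 87.8 m, observed ΔE = -116.5 m.
Subtracting the expected shift leaves a residual of 87.8 − (81.7) = 6.1 m north and -116.5 − (-154.3) = 37.8 m east.
Residual distance = √(6.1² + 37.8²) = 38.3 m.

38 m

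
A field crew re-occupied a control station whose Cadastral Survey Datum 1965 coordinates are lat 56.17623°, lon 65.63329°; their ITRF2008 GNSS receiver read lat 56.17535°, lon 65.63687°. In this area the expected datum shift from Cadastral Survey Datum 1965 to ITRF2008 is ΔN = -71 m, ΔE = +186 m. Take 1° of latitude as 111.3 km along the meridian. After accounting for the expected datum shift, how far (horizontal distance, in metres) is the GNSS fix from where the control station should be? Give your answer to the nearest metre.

Observed coordinate differences: Δφ = -0.00088°, Δλ = +0.00358°.
Converting to metres (1° lat = 111300 m, cos φ = 0.556640): observed ΔN = -97.9 m, observed ΔE = 221.8 m.
Subtracting the expected shift leaves a residual of -97.9 − (-71) = -26.9 m north and 221.8 − (186) = 35.8 m east.
Residual distance = √((-26.9)² + 35.8²) = 44.8 m.

45 m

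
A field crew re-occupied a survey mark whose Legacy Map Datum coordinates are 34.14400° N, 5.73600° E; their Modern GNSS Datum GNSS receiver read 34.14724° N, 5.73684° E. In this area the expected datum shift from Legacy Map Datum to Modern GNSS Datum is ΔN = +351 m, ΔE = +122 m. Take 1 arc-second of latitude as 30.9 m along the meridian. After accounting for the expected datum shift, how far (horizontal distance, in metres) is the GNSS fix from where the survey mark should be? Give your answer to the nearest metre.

Observed coordinate differences: Δφ = +0.00324°, Δλ = +0.00084°.
Converting to metres (1° lat = 111240 m, cos φ = 0.827630): observed ΔN = 360.4 m, observed ΔE = 77.3 m.
Subtracting the expected shift leaves a residual of 360.4 − (351) = 9.4 m north and 77.3 − (122) = -44.7 m east.
Residual distance = √(9.4² + (-44.7)²) = 45.6 m.

46 m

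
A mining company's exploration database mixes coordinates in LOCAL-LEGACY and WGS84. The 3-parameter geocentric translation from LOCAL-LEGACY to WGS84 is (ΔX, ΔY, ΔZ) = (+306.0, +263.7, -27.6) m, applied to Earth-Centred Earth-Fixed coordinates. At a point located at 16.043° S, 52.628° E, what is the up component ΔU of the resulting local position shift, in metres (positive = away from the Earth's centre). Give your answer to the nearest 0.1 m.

The local up (radial) axis is (cos φ cos λ, cos φ sin λ, sin φ), giving ΔU = 178.505 + 201.404 + 7.628 = 387.54 m.

ΔU = 387.5 m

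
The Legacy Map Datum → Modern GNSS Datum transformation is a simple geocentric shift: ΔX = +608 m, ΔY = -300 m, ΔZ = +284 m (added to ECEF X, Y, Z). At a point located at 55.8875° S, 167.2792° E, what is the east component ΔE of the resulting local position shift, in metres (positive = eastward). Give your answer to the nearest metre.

ΔE = 159 m

At φ = -55.8875°, λ = 167.2792°: sin φ = -0.827938, cos φ = 0.560820, sin λ = 0.220200, cos λ = -0.975455.
ΔE = −sin λ·ΔX + cos λ·ΔY = −(0.220200)·(608) + (-0.975455)·(-300) = 158.75 m.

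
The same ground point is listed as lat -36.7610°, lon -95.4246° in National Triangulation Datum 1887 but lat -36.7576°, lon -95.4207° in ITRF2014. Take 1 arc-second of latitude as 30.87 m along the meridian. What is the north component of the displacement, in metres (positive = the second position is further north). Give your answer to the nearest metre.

Δφ = -36.7576° − -36.7610° = +0.0034°; Δλ = -95.4207° − -95.4246° = +0.0039°.
1° of latitude = 3600 × 30.87 = 111132 m.
ΔN = Δφ × 111132 = 377.8 m; ΔE = Δλ × 111132 × cos(-36.7610°) = +0.0039 × 111132 × 0.801139 = 347.2 m.

ΔN = 378 m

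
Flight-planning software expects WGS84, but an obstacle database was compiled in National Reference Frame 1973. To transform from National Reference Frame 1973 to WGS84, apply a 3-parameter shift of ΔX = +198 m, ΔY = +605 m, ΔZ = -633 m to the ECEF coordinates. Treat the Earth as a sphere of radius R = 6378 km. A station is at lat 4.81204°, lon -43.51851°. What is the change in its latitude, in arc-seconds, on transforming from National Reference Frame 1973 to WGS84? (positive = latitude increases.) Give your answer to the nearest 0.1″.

Δφ = -19.7″

sin φ = 0.083887, cos φ = 0.996475, sin λ = -0.688589, cos λ = 0.725152.
North component: ΔN = −sin φ cos λ·ΔX − sin φ sin λ·ΔY + cos φ·ΔZ = −(0.083887)(0.725152)(198) − (0.083887)(-0.688589)(605) + (0.996475)(-633) = -607.87 m.
1° of latitude spans πR/180 = 111317 m, so Δφ = -607.87 / 111317 × 3600 = -19.658″.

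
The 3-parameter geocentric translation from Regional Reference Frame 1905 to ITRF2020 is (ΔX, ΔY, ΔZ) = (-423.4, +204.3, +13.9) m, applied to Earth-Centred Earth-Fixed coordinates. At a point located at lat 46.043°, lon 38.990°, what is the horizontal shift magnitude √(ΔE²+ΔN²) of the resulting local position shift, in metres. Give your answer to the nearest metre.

The local east axis at (φ, λ) is (−sin λ, cos λ, 0), so ΔE = −sin(38.990°)·(-423.4) + cos(38.990°)·204.3 = 425.19 m.
The local north axis is (−sin φ cos λ, −sin φ sin λ, cos φ), giving ΔN = 236.899 − 92.533 + 9.648 = 154.01 m.
Horizontal magnitude = √(ΔE² + ΔN²) = √(425.19² + 154.01²) = 452.22 m.

452 m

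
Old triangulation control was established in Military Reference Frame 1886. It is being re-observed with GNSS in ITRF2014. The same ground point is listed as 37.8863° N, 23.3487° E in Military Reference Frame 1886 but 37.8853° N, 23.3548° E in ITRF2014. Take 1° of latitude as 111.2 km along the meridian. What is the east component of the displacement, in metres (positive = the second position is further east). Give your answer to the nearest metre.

Δφ = 37.8853° − 37.8863° = -0.0010°; Δλ = 23.3548° − 23.3487° = +0.0061°.
ΔN = Δφ × 111200 = -111.2 m; ΔE = Δλ × 111200 × cos(37.8863°) = +0.0061 × 111200 × 0.789231 = 535.4 m.

ΔE = 535 m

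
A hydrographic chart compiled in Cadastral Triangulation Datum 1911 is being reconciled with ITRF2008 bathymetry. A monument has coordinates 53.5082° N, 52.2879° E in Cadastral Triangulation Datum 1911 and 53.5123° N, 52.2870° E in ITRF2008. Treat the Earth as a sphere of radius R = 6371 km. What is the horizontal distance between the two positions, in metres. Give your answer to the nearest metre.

Δφ = 53.5123° − 53.5082° = +0.0041°; Δλ = 52.2870° − 52.2879° = -0.0009°.
1° along a meridian = πR/180 = 111195 m.
ΔN = Δφ × 111195 = 455.9 m; ΔE = Δλ × 111195 × cos(53.5082°) = -0.0009 × 111195 × 0.594708 = -59.5 m.
Distance = √(ΔE² + ΔN²) = √((-59.5)² + 455.9²) = 459.8 m.

460 m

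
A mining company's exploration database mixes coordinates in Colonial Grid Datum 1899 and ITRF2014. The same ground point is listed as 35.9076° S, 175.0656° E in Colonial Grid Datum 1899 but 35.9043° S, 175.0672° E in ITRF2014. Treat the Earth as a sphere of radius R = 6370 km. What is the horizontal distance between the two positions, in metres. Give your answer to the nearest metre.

Δφ = -35.9043° − -35.9076° = +0.0033°; Δλ = 175.0672° − 175.0656° = +0.0016°.
1° along a meridian = πR/180 = 111177 m.
ΔN = Δφ × 111177 = 366.9 m; ΔE = Δλ × 111177 × cos(-35.9076°) = +0.0016 × 111177 × 0.809964 = 144.1 m.
Distance = √(ΔE² + ΔN²) = √(144.1² + 366.9²) = 394.2 m.

394 m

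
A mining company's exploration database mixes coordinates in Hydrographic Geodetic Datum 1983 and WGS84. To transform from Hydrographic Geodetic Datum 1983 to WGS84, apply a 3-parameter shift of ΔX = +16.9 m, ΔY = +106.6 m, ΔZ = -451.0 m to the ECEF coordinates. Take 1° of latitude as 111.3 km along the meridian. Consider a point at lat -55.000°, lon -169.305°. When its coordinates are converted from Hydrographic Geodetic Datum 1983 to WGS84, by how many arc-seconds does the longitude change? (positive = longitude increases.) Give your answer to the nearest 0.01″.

Δλ = -5.73″

sin φ = -0.819152, cos φ = 0.573576, sin λ = -0.185581, cos λ = -0.982629.
East component: ΔE = −sin λ·ΔX + cos λ·ΔY = −(-0.185581)(16.9) + (-0.982629)(106.6) = -101.61 m.
1° of latitude spans 111300 m; at latitude φ, 1° of longitude spans that × cos φ = 63839.1 m, so Δλ = -101.61 / 63839.1 × 3600 = -5.730″.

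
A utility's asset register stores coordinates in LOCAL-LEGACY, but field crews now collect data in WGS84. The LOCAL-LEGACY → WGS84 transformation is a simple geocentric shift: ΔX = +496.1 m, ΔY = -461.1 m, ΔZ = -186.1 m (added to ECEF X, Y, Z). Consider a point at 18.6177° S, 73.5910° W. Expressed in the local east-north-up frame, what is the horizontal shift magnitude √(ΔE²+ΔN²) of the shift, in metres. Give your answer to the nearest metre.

346 m

The local east axis at (φ, λ) is (−sin λ, cos λ, 0), so ΔE = −sin(-73.5910°)·496.1 + cos(-73.5910°)·(-461.1) = 345.64 m.
The local north axis is (−sin φ cos λ, −sin φ sin λ, cos φ), giving ΔN = 44.741 + 141.211 − 176.361 = 9.59 m.
Horizontal magnitude = √(ΔE² + ΔN²) = √(345.64² + 9.59²) = 345.77 m.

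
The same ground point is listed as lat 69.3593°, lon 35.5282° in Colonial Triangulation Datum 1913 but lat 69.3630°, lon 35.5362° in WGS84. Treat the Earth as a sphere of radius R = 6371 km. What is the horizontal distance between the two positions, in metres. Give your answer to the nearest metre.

Δφ = 69.3630° − 69.3593° = +0.0037°; Δλ = 35.5362° − 35.5282° = +0.0080°.
1° along a meridian = πR/180 = 111195 m.
ΔN = Δφ × 111195 = 411.4 m; ΔE = Δλ × 111195 × cos(69.3593°) = +0.0080 × 111195 × 0.352506 = 313.6 m.
Distance = √(ΔE² + ΔN²) = √(313.6² + 411.4²) = 517.3 m.

517 m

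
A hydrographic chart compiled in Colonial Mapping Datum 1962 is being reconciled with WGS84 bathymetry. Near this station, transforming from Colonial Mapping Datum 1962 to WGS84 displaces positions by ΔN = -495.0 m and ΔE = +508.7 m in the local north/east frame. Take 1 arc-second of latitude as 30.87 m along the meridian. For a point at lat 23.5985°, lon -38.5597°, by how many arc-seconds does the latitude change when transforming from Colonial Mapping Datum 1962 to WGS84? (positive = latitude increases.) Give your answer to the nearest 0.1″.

1″ of latitude = 30.87 m, so Δφ = -495.0 / 30.87 = -16.035″.

Δφ = -16.0″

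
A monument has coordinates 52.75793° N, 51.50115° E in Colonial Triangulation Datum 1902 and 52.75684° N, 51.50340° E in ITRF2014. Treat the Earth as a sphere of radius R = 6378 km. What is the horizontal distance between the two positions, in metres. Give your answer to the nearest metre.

194 m

Δφ = 52.75684° − 52.75793° = -0.00109°; Δλ = 51.50340° − 51.50115° = +0.00225°.
1° along a meridian = πR/180 = 111317 m.
ΔN = Δφ × 111317 = -121.3 m; ΔE = Δλ × 111317 × cos(52.75793°) = +0.00225 × 111317 × 0.605184 = 151.6 m.
Distance = √(ΔE² + ΔN²) = √(151.6² + (-121.3)²) = 194.2 m.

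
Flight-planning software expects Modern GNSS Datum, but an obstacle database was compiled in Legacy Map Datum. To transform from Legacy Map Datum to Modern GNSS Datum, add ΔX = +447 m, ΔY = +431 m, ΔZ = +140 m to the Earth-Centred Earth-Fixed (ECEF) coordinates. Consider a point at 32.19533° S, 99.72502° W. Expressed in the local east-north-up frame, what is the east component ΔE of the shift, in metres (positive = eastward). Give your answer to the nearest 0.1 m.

ΔE = 367.8 m

The local east axis at (φ, λ) is (−sin λ, cos λ, 0), so ΔE = −sin(-99.72502°)·447 + cos(-99.72502°)·431 = 367.77 m.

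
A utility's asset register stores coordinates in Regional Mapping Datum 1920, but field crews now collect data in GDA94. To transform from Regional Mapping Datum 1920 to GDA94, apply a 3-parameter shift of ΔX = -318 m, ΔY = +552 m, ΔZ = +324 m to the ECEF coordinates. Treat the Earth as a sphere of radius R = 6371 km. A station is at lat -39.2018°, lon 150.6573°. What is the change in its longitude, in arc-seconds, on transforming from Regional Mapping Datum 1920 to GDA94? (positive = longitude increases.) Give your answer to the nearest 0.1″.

Δλ = -13.6″

sin φ = -0.632054, cos φ = 0.774925, sin λ = 0.490032, cos λ = -0.871704.
East component: ΔE = −sin λ·ΔX + cos λ·ΔY = −(0.490032)(-318) + (-0.871704)(552) = -325.35 m.
1° of latitude spans πR/180 = 111195 m; at latitude φ, 1° of longitude spans that × cos φ = 86167.7 m, so Δλ = -325.35 / 86167.7 × 3600 = -13.593″.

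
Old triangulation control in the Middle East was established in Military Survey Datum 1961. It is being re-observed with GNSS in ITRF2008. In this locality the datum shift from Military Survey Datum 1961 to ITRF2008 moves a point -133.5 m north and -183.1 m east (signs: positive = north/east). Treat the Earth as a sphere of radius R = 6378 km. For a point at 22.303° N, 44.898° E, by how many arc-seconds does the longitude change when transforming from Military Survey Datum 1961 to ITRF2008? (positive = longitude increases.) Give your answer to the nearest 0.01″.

At latitude 22.303°, cos φ = 0.925190.
One radian of longitude at latitude φ spans R cos φ, so Δλ = ΔE / (R cos φ) = -183.1 / (6378000 × 0.925190) = -3.1029e-05 rad = -6.400″.

Δλ = -6.40″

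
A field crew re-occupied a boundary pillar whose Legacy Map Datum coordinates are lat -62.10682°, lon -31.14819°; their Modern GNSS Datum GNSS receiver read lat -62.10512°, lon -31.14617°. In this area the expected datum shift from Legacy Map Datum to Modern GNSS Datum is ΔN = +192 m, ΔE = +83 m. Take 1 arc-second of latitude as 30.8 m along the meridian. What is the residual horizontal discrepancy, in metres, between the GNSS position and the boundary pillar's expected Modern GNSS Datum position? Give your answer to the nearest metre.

22 m

Observed coordinate differences: Δφ = +0.00170°, Δλ = +0.00202°.
Converting to metres (1° lat = 110880 m, cos φ = 0.467825): observed ΔN = 188.5 m, observed ΔE = 104.8 m.
Subtracting the expected shift leaves a residual of 188.5 − (192) = -3.5 m north and 104.8 − (83) = 21.8 m east.
Residual distance = √((-3.5)² + 21.8²) = 22.1 m.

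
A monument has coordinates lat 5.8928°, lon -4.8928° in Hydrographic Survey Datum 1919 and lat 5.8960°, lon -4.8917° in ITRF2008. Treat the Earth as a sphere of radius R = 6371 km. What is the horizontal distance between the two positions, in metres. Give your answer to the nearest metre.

Δφ = 5.8960° − 5.8928° = +0.0032°; Δλ = -4.8917° − -4.8928° = +0.0011°.
1° along a meridian = πR/180 = 111195 m.
ΔN = Δφ × 111195 = 355.8 m; ΔE = Δλ × 111195 × cos(5.8928°) = +0.0011 × 111195 × 0.994716 = 121.7 m.
Distance = √(ΔE² + ΔN²) = √(121.7² + 355.8²) = 376.1 m.

376 m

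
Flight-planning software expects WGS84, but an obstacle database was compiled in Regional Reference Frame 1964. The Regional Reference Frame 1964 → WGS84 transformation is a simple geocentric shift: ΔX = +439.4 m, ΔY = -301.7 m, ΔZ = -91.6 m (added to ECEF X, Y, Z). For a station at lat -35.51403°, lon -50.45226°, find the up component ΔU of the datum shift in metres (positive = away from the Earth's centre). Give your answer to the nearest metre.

The local up (radial) axis is (cos φ cos λ, cos φ sin λ, sin φ), giving ΔU = 227.730 + 189.362 + 53.211 = 470.30 m.

ΔU = 470 m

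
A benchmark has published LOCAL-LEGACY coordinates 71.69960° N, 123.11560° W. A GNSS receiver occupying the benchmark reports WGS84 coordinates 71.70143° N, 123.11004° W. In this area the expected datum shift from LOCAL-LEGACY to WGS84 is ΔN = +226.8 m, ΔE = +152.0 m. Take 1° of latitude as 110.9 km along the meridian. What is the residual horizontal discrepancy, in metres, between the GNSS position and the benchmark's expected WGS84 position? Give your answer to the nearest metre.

Observed coordinate differences: Δφ = +0.00183°, Δλ = +0.00556°.
Converting to metres (1° lat = 110900 m, cos φ = 0.313999): observed ΔN = 202.9 m, observed ΔE = 193.6 m.
Subtracting the expected shift leaves a residual of 202.9 − (226.8) = -23.9 m north and 193.6 − (152.0) = 41.6 m east.
Residual distance = √((-23.9)² + 41.6²) = 48.0 m.

48 m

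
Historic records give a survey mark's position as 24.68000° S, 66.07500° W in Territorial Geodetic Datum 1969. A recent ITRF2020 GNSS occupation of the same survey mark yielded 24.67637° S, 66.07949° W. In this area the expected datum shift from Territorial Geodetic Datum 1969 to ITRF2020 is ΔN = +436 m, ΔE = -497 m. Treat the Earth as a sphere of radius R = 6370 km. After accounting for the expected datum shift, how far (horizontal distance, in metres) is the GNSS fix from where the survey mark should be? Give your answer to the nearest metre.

Observed coordinate differences: Δφ = +0.00363°, Δλ = -0.00449°.
Converting to metres (1° lat = 111177 m, cos φ = 0.908654): observed ΔN = 403.6 m, observed ΔE = -453.6 m.
Subtracting the expected shift leaves a residual of 403.6 − (436) = -32.4 m north and -453.6 − (-497) = 43.4 m east.
Residual distance = √((-32.4)² + 43.4²) = 54.2 m.

54 m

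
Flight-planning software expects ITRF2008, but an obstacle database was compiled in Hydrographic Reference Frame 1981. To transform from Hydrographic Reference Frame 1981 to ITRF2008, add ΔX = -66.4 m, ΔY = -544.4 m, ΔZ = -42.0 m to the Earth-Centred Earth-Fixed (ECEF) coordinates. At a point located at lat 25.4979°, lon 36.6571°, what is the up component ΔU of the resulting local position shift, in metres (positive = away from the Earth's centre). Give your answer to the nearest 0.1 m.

The local up (radial) axis is (cos φ cos λ, cos φ sin λ, sin φ), giving ΔU = -48.079 − 293.364 − 18.080 = -359.52 m.

ΔU = -359.5 m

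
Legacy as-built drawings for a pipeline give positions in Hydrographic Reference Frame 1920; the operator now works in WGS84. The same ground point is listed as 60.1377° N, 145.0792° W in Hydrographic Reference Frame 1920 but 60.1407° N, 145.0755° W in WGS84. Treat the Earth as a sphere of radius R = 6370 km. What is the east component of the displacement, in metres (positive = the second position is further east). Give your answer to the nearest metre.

Δφ = 60.1407° − 60.1377° = +0.0030°; Δλ = -145.0755° − -145.0792° = +0.0037°.
1° along a meridian = πR/180 = 111177 m.
ΔN = Δφ × 111177 = 333.5 m; ΔE = Δλ × 111177 × cos(60.1377°) = +0.0037 × 111177 × 0.497917 = 204.8 m.

ΔE = 205 m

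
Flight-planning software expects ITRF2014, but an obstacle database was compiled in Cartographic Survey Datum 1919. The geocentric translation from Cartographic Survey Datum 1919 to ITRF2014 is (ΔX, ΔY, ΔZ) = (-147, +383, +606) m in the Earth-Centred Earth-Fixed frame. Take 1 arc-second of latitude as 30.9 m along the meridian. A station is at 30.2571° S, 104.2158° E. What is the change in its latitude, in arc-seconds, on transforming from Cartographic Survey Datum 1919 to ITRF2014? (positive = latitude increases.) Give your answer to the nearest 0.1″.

sin φ = -0.503881, cos φ = 0.863773, sin λ = 0.969378, cos λ = -0.245575.
North component: ΔN = −sin φ cos λ·ΔX − sin φ sin λ·ΔY + cos φ·ΔZ = −(-0.503881)(-0.245575)(-147) − (-0.503881)(0.969378)(383) + (0.863773)(606) = 728.71 m.
1° of latitude spans 3600 × 30.90 = 111240 m, so Δφ = 728.71 / 111240 × 3600 = 23.583″.

Δφ = 23.6″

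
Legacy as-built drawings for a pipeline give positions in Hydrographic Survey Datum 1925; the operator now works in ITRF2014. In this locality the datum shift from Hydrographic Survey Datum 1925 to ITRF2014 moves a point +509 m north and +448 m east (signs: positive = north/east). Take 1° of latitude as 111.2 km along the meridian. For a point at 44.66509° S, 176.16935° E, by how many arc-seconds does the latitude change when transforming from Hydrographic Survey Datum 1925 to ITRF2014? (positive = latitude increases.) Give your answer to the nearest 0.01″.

Δφ = 16.48″

1° of latitude = 111.2 km, so Δφ = 509.0 / 111200 = 0.0045773° = 16.478″.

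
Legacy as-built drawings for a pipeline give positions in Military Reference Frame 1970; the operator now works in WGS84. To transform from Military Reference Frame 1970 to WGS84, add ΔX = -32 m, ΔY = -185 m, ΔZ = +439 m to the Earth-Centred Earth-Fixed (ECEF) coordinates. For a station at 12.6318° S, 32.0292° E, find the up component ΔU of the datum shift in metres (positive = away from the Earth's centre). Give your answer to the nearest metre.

The local up (radial) axis is (cos φ cos λ, cos φ sin λ, sin φ), giving ΔU = -26.472 − 95.740 − 96.003 = -218.22 m.

ΔU = -218 m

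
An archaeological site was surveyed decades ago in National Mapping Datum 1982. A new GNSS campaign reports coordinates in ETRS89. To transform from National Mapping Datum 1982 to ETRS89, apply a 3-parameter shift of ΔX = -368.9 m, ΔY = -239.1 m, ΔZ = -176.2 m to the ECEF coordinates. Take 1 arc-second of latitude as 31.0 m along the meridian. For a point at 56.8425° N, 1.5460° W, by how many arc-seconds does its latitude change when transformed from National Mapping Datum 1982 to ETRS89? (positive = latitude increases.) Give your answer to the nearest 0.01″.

Δφ = 6.68″

sin φ = 0.837170, cos φ = 0.546942, sin λ = -0.026980, cos λ = 0.999636.
North component: ΔN = −sin φ cos λ·ΔX − sin φ sin λ·ΔY + cos φ·ΔZ = −(0.837170)(0.999636)(-368.9) − (0.837170)(-0.026980)(-239.1) + (0.546942)(-176.2) = 206.95 m.
1° of latitude spans 3600 × 31.00 = 111600 m, so Δφ = 206.95 / 111600 × 3600 = 6.676″.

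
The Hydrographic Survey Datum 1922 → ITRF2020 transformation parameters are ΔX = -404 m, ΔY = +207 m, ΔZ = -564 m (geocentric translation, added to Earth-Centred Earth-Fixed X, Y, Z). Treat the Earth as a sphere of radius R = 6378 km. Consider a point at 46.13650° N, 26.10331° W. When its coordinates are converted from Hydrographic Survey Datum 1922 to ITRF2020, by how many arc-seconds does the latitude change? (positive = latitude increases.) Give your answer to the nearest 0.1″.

Δφ = -2.1″

sin φ = 0.720993, cos φ = 0.692943, sin λ = -0.439991, cos λ = 0.898002.
North component: ΔN = −sin φ cos λ·ΔX − sin φ sin λ·ΔY + cos φ·ΔZ = −(0.720993)(0.898002)(-404) − (0.720993)(-0.439991)(207) + (0.692943)(-564) = -63.58 m.
1° of latitude spans πR/180 = 111317 m, so Δφ = -63.58 / 111317 × 3600 = -2.056″.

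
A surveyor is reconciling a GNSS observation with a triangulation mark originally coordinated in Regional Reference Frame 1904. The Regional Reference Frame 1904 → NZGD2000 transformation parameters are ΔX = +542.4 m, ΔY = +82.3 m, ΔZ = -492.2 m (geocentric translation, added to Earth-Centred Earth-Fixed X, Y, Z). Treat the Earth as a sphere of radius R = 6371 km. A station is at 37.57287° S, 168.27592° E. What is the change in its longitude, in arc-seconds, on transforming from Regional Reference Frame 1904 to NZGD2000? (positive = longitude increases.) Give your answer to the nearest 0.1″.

Δλ = -7.8″

sin φ = -0.609770, cos φ = 0.792578, sin λ = 0.203199, cos λ = -0.979137.
East component: ΔE = −sin λ·ΔX + cos λ·ΔY = −(0.203199)(542.4) + (-0.979137)(82.3) = -190.80 m.
1° of latitude spans πR/180 = 111195 m; at latitude φ, 1° of longitude spans that × cos φ = 88130.7 m, so Δλ = -190.80 / 88130.7 × 3600 = -7.794″.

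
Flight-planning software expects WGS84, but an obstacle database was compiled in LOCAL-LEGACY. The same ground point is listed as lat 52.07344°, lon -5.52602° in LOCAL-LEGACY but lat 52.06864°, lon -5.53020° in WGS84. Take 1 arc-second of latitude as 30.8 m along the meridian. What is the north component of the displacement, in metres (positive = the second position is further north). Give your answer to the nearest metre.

Δφ = 52.06864° − 52.07344° = -0.00480°; Δλ = -5.53020° − -5.52602° = -0.00418°.
1° of latitude = 3600 × 30.80 = 110880 m.
ΔN = Δφ × 110880 = -532.2 m; ΔE = Δλ × 110880 × cos(52.07344°) = -0.00418 × 110880 × 0.614651 = -284.9 m.

ΔN = -532 m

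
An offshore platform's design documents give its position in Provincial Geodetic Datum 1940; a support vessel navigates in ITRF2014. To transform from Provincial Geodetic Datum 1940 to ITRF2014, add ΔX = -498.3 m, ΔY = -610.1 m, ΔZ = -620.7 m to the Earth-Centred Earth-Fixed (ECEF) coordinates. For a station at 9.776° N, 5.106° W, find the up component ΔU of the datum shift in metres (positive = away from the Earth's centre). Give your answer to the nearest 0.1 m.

ΔU = -541.0 m

At φ = 9.776°, λ = -5.106°: sin φ = 0.169797, cos φ = 0.985479, sin λ = -0.088999, cos λ = 0.996032.
ΔU = cos φ cos λ·ΔX + cos φ sin λ·ΔY + sin φ·ΔZ = (0.985479)(0.996032)(-498.3) + (0.985479)(-0.088999)(-610.1) + (0.169797)(-620.7) = -541.00 m.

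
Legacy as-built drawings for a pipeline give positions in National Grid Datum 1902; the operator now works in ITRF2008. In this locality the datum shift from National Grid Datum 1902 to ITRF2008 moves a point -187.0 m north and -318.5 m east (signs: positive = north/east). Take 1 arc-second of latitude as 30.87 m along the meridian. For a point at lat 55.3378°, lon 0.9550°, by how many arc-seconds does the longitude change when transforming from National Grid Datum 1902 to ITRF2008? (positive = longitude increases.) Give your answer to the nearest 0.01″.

At latitude 55.3378°, cos φ = 0.568737.
1″ of longitude at this latitude = 30.87 × cos φ = 17.5569 m, so Δλ = -318.5 / 17.5569 = -18.141″.

Δλ = -18.14″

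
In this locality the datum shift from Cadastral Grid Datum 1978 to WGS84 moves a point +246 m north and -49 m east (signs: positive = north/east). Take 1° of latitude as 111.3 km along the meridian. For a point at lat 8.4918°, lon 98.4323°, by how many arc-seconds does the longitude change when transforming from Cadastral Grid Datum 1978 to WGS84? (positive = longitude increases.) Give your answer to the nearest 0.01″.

Δλ = -1.60″

At latitude 8.4918°, cos φ = 0.989037.
1° of longitude at this latitude = 111.3 × cos φ = 110.08 km, so Δλ = -49.0 / 110079.8 = -0.0004451° = -1.602″.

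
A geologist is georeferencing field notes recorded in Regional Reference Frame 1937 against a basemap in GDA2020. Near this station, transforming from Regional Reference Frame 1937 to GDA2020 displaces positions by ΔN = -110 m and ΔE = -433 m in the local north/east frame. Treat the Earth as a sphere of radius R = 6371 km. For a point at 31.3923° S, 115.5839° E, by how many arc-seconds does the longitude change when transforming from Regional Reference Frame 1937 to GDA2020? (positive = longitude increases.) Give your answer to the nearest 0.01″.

At latitude -31.3923°, cos φ = 0.853621.
One radian of longitude at latitude φ spans R cos φ, so Δλ = ΔE / (R cos φ) = -433.0 / (6371000 × 0.853621) = -7.9619e-05 rad = -16.423″.

Δλ = -16.42″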